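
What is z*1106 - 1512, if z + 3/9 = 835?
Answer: 2764888/3 ≈ 9.2163e+5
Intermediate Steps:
z = 2504/3 (z = -⅓ + 835 = 2504/3 ≈ 834.67)
z*1106 - 1512 = (2504/3)*1106 - 1512 = 2769424/3 - 1512 = 2764888/3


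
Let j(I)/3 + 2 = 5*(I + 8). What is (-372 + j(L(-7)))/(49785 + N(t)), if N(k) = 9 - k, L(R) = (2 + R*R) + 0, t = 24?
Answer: 169/16590 ≈ 0.010187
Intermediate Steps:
L(R) = 2 + R² (L(R) = (2 + R²) + 0 = 2 + R²)
j(I) = 114 + 15*I (j(I) = -6 + 3*(5*(I + 8)) = -6 + 3*(5*(8 + I)) = -6 + 3*(40 + 5*I) = -6 + (120 + 15*I) = 114 + 15*I)
(-372 + j(L(-7)))/(49785 + N(t)) = (-372 + (114 + 15*(2 + (-7)²)))/(49785 + (9 - 1*24)) = (-372 + (114 + 15*(2 + 49)))/(49785 + (9 - 24)) = (-372 + (114 + 15*51))/(49785 - 15) = (-372 + (114 + 765))/49770 = (-372 + 879)*(1/49770) = 507*(1/49770) = 169/16590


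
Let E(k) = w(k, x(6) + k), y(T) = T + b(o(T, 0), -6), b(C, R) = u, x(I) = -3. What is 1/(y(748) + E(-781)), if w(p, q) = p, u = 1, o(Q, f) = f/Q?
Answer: -1/32 ≈ -0.031250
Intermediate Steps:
b(C, R) = 1
y(T) = 1 + T (y(T) = T + 1 = 1 + T)
E(k) = k
1/(y(748) + E(-781)) = 1/((1 + 748) - 781) = 1/(749 - 781) = 1/(-32) = -1/32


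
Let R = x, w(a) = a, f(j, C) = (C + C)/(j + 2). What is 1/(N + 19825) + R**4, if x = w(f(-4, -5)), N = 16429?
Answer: 22658751/36254 ≈ 625.00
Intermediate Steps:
f(j, C) = 2*C/(2 + j) (f(j, C) = (2*C)/(2 + j) = 2*C/(2 + j))
x = 5 (x = 2*(-5)/(2 - 4) = 2*(-5)/(-2) = 2*(-5)*(-1/2) = 5)
R = 5
1/(N + 19825) + R**4 = 1/(16429 + 19825) + 5**4 = 1/36254 + 625 = 22658751/36254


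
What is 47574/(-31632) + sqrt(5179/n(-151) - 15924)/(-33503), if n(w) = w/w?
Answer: -7929/5272 - I*sqrt(10745)/33503 ≈ -1.504 - 0.003094*I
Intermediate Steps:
n(w) = 1
47574/(-31632) + sqrt(5179/n(-151) - 15924)/(-33503) = 47574/(-31632) + sqrt(5179/1 - 15924)/(-33503) = 47574*(-1/31632) + sqrt(5179*1 - 15924)*(-1/33503) = -7929/5272 + sqrt(5179 - 15924)*(-1/33503) = -7929/5272 + sqrt(-10745)*(-1/33503) = -7929/5272 + (I*sqrt(10745))*(-1/33503) = -7929/5272 - I*sqrt(10745)/33503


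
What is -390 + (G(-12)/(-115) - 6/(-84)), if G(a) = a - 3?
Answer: -125515/322 ≈ -389.80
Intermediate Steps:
G(a) = -3 + a
-390 + (G(-12)/(-115) - 6/(-84)) = -390 + ((-3 - 12)/(-115) - 6/(-84)) = -390 + (-15*(-1/115) - 6*(-1/84)) = -390 + (3/23 + 1/14) = -390 + 65/322 = -125515/322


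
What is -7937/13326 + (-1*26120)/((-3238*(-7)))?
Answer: -263987581/151023558 ≈ -1.7480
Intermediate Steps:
-7937/13326 + (-1*26120)/((-3238*(-7))) = -7937*1/13326 - 26120/22666 = -7937/13326 - 26120*1/22666 = -7937/13326 - 13060/11333 = -263987581/151023558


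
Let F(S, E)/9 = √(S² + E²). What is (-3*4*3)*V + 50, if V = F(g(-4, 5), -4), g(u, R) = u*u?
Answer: 50 - 1296*√17 ≈ -5293.5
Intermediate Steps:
g(u, R) = u²
F(S, E) = 9*√(E² + S²) (F(S, E) = 9*√(S² + E²) = 9*√(E² + S²))
V = 36*√17 (V = 9*√((-4)² + ((-4)²)²) = 9*√(16 + 16²) = 9*√(16 + 256) = 9*√272 = 9*(4*√17) = 36*√17 ≈ 148.43)
(-3*4*3)*V + 50 = (-3*4*3)*(36*√17) + 50 = (-12*3)*(36*√17) + 50 = -1296*√17 + 50 = 50 - 1296*√17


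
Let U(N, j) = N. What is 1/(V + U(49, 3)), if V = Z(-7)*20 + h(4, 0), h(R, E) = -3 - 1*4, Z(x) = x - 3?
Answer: -1/158 ≈ -0.0063291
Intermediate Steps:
Z(x) = -3 + x
h(R, E) = -7 (h(R, E) = -3 - 4 = -7)
V = -207 (V = (-3 - 7)*20 - 7 = -10*20 - 7 = -200 - 7 = -207)
1/(V + U(49, 3)) = 1/(-207 + 49) = 1/(-158) = -1/158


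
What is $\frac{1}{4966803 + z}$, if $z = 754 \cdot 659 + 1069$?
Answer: $\frac{1}{5464758} \approx 1.8299 \cdot 10^{-7}$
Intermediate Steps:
$z = 497955$ ($z = 496886 + 1069 = 497955$)
$\frac{1}{4966803 + z} = \frac{1}{4966803 + 497955} = \frac{1}{5464758}$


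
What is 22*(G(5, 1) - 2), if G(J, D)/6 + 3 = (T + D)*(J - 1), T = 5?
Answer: 2728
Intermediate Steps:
G(J, D) = -18 + 6*(-1 + J)*(5 + D) (G(J, D) = -18 + 6*((5 + D)*(J - 1)) = -18 + 6*((5 + D)*(-1 + J)) = -18 + 6*((-1 + J)*(5 + D)) = -18 + 6*(-1 + J)*(5 + D))
22*(G(5, 1) - 2) = 22*((-48 - 6*1 + 30*5 + 6*1*5) - 2) = 22*((-48 - 6 + 150 + 30) - 2) = 22*(126 - 2) = 22*124 = 2728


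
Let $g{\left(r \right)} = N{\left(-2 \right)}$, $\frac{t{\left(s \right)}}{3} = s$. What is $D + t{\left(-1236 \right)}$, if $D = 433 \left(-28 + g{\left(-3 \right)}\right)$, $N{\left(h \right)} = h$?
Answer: $-16698$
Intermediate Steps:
$t{\left(s \right)} = 3 s$
$g{\left(r \right)} = -2$
$D = -12990$ ($D = 433 \left(-28 - 2\right) = 433 \left(-30\right) = -12990$)
$D + t{\left(-1236 \right)} = -12990 + 3 \left(-1236\right) = -12990 - 3708 = -16698$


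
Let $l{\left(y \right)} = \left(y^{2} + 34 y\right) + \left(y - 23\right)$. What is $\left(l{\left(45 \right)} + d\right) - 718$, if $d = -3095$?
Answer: $-236$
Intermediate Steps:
$l{\left(y \right)} = -23 + y^{2} + 35 y$ ($l{\left(y \right)} = \left(y^{2} + 34 y\right) + \left(-23 + y\right) = -23 + y^{2} + 35 y$)
$\left(l{\left(45 \right)} + d\right) - 718 = \left(\left(-23 + 45^{2} + 35 \cdot 45\right) - 3095\right) - 718 = \left(\left(-23 + 2025 + 1575\right) - 3095\right) - 718 = \left(3577 - 3095\right) - 718 = 482 - 718 = -236$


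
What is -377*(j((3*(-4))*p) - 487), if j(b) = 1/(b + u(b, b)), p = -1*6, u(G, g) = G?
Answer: 26437879/144 ≈ 1.8360e+5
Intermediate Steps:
p = -6
j(b) = 1/(2*b) (j(b) = 1/(b + b) = 1/(2*b))
-377*(j((3*(-4))*p) - 487) = -377*(1/(2*(((3*(-4))*(-6)))) - 487) = -377*(1/(2*((-12*(-6)))) - 487) = -377*((½)/72 - 487) = -377*((½)*(1/72) - 487) = -377*(1/144 - 487) = -377*(-70127/144) = 26437879/144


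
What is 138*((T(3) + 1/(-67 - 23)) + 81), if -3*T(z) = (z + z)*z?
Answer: 155227/15 ≈ 10348.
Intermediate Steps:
T(z) = -2*z²/3 (T(z) = -(z + z)*z/3 = -2*z*z/3 = -2*z²/3)
138*((T(3) + 1/(-67 - 23)) + 81) = 138*((-⅔*3² + 1/(-67 - 23)) + 81) = 138*((-⅔*9 + 1/(-90)) + 81) = 138*((-6 - 1/90) + 81) = 138*(-541/90 + 81) = 138*(6749/90) = 155227/15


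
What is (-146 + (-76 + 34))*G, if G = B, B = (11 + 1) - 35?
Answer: 4324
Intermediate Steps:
B = -23 (B = 12 - 35 = -23)
G = -23
(-146 + (-76 + 34))*G = (-146 + (-76 + 34))*(-23) = (-146 - 42)*(-23) = -188*(-23) = 4324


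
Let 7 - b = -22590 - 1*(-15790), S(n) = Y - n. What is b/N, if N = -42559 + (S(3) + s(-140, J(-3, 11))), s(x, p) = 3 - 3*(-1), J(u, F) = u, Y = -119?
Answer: -2269/14225 ≈ -0.15951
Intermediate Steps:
S(n) = -119 - n
b = 6807 (b = 7 - (-22590 - 1*(-15790)) = 7 - (-22590 + 15790) = 7 - 1*(-6800) = 7 + 6800 = 6807)
s(x, p) = 6 (s(x, p) = 3 + 3 = 6)
N = -42675 (N = -42559 + ((-119 - 1*3) + 6) = -42559 + ((-119 - 3) + 6) = -42559 + (-122 + 6) = -42559 - 116 = -42675)
b/N = 6807/(-42675) = 6807*(-1/42675) = -2269/14225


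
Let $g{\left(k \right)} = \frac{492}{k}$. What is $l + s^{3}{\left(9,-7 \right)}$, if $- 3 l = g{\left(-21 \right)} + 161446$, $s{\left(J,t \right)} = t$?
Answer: $- \frac{1137161}{21} \approx -54151.0$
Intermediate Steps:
$l = - \frac{1129958}{21}$ ($l = - \frac{\frac{492}{-21} + 161446}{3} = - \frac{492 \left(- \frac{1}{21}\right) + 161446}{3} = - \frac{- \frac{164}{7} + 161446}{3} = \left(- \frac{1}{3}\right) \frac{1129958}{7} = - \frac{1129958}{21} \approx -53808.0$)
$l + s^{3}{\left(9,-7 \right)} = - \frac{1129958}{21} + \left(-7\right)^{3} = - \frac{1129958}{21} - 343 = - \frac{1137161}{21}$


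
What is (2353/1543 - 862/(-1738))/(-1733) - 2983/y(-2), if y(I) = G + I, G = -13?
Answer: 6931623603463/34855837665 ≈ 198.87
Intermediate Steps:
y(I) = -13 + I
(2353/1543 - 862/(-1738))/(-1733) - 2983/y(-2) = (2353/1543 - 862/(-1738))/(-1733) - 2983/(-13 - 2) = (2353*(1/1543) - 862*(-1/1738))*(-1/1733) - 2983/(-15) = (2353/1543 + 431/869)*(-1/1733) - 2983*(-1/15) = (2709790/1340867)*(-1/1733) + 2983/15 = -2709790/2323722511 + 2983/15 = 6931623603463/34855837665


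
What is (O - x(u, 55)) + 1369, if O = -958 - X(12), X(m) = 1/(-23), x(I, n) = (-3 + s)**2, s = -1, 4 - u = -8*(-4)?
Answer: 9086/23 ≈ 395.04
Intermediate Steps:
u = -28 (u = 4 - (-8)*(-4) = 4 - 1*32 = 4 - 32 = -28)
x(I, n) = 16 (x(I, n) = (-3 - 1)**2 = (-4)**2 = 16)
X(m) = -1/23
O = -22033/23 (O = -958 - 1*(-1/23) = -958 + 1/23 = -22033/23 ≈ -957.96)
(O - x(u, 55)) + 1369 = (-22033/23 - 1*16) + 1369 = (-22033/23 - 16) + 1369 = -22401/23 + 1369 = 9086/23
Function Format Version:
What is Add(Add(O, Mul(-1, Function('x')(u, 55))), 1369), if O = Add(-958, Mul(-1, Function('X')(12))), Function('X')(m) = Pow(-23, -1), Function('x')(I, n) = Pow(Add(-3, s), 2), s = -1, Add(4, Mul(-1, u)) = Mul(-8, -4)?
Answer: Rational(9086, 23) ≈ 395.04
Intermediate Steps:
u = -28 (u = Add(4, Mul(-1, Mul(-8, -4))) = Add(4, Mul(-1, 32)) = Add(4, -32) = -28)
Function('x')(I, n) = 16 (Function('x')(I, n) = Pow(Add(-3, -1), 2) = Pow(-4, 2) = 16)
Function('X')(m) = Rational(-1, 23)
O = Rational(-22033, 23) (O = Add(-958, Mul(-1, Rational(-1, 23))) = Add(-958, Rational(1, 23)) = Rational(-22033, 23) ≈ -957.96)
Add(Add(O, Mul(-1, Function('x')(u, 55))), 1369) = Add(Add(Rational(-22033, 23), Mul(-1, 16)), 1369) = Add(Add(Rational(-22033, 23), -16), 1369) = Add(Rational(-22401, 23), 1369) = Rational(9086, 23)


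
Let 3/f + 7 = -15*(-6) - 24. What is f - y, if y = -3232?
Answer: 190691/59 ≈ 3232.1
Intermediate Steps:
f = 3/59 (f = 3/(-7 + (-15*(-6) - 24)) = 3/(-7 + (90 - 24)) = 3/(-7 + 66) = 3/59 ≈ 0.050847)
f - y = 3/59 - 1*(-3232) = 3/59 + 3232 = 190691/59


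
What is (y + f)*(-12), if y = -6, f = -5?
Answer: 132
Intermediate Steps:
(y + f)*(-12) = (-6 - 5)*(-12) = -11*(-12) = 132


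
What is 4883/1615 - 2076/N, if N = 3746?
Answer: 393131/159205 ≈ 2.4693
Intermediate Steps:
4883/1615 - 2076/N = 4883/1615 - 2076/3746 = 4883*(1/1615) - 2076*1/3746 = 257/85 - 1038/1873 = 393131/159205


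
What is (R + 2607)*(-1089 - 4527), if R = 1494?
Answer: -23031216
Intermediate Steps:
(R + 2607)*(-1089 - 4527) = (1494 + 2607)*(-1089 - 4527) = 4101*(-5616) = -23031216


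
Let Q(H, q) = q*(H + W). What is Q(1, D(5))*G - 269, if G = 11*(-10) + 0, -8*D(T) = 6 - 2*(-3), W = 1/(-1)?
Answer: -269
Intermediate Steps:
W = -1
D(T) = -3/2 (D(T) = -(6 - 2*(-3))/8 = -(6 + 6)/8 = -⅛*12 = -3/2)
Q(H, q) = q*(-1 + H) (Q(H, q) = q*(H - 1) = q*(-1 + H))
G = -110 (G = -110 + 0 = -110)
Q(1, D(5))*G - 269 = -3*(-1 + 1)/2*(-110) - 269 = -3/2*0*(-110) - 269 = 0*(-110) - 269 = 0 - 269 = -269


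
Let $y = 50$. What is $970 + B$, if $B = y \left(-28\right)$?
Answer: $-430$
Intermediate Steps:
$B = -1400$ ($B = 50 \left(-28\right) = -1400$)
$970 + B = 970 - 1400 = -430$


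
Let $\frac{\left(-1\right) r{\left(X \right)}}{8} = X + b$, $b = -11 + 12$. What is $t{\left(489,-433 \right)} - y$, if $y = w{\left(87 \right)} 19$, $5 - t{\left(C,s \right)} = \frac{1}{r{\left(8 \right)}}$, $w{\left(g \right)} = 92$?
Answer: $- \frac{125495}{72} \approx -1743.0$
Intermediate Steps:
$b = 1$
$r{\left(X \right)} = -8 - 8 X$ ($r{\left(X \right)} = - 8 \left(X + 1\right) = - 8 \left(1 + X\right) = -8 - 8 X$)
$t{\left(C,s \right)} = \frac{361}{72}$ ($t{\left(C,s \right)} = 5 - \frac{1}{-8 - 64} = 5 - \frac{1}{-72} = 5 - - \frac{1}{72} = 5 + \frac{1}{72} = \frac{361}{72}$)
$y = 1748$ ($y = 92 \cdot 19 = 1748$)
$t{\left(489,-433 \right)} - y = \frac{361}{72} - 1748 = - \frac{125495}{72}$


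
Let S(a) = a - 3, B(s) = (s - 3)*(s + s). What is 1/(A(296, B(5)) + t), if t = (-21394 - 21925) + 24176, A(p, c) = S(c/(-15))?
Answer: -3/57442 ≈ -5.2227e-5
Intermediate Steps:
B(s) = 2*s*(-3 + s) (B(s) = (-3 + s)*(2*s) = 2*s*(-3 + s))
S(a) = -3 + a
A(p, c) = -3 - c/15 (A(p, c) = -3 + c/(-15) = -3 + c*(-1/15) = -3 - c/15)
t = -19143 (t = -43319 + 24176 = -19143)
1/(A(296, B(5)) + t) = 1/((-3 - 2*5*(-3 + 5)/15) - 19143) = 1/((-3 - 2*5*2/15) - 19143) = 1/((-3 - 1/15*20) - 19143) = 1/((-3 - 4/3) - 19143) = 1/(-13/3 - 19143) = 1/(-57442/3) = -3/57442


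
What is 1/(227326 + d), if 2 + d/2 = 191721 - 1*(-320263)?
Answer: 1/1251290 ≈ 7.9917e-7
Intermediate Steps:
d = 1023964 (d = -4 + 2*(191721 - 1*(-320263)) = -4 + 2*(191721 + 320263) = -4 + 2*511984 = -4 + 1023968 = 1023964)
1/(227326 + d) = 1/(227326 + 1023964) = 1/1251290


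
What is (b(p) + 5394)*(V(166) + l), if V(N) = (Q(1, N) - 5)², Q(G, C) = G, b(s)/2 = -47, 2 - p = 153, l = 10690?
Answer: 56741800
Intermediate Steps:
p = -151 (p = 2 - 1*153 = 2 - 153 = -151)
b(s) = -94 (b(s) = 2*(-47) = -94)
V(N) = 16 (V(N) = (1 - 5)² = (-4)² = 16)
(b(p) + 5394)*(V(166) + l) = (-94 + 5394)*(16 + 10690) = 5300*10706 = 56741800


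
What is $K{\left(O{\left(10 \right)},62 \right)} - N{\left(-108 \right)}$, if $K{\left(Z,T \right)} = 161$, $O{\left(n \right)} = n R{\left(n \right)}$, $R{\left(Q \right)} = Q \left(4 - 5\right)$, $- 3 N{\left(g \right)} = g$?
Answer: $125$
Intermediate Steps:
$N{\left(g \right)} = - \frac{g}{3}$
$R{\left(Q \right)} = - Q$ ($R{\left(Q \right)} = Q \left(-1\right) = - Q$)
$O{\left(n \right)} = - n^{2}$ ($O{\left(n \right)} = n \left(- n\right) = - n^{2}$)
$K{\left(O{\left(10 \right)},62 \right)} - N{\left(-108 \right)} = 161 - \left(- \frac{1}{3}\right) \left(-108\right) = 161 - 36 = 125$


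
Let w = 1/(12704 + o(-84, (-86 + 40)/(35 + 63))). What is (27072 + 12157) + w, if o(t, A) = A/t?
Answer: 2051272135439/52289687 ≈ 39229.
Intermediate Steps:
w = 4116/52289687 (w = 1/(12704 + ((-86 + 40)/(35 + 63))/(-84)) = 1/(12704 - 46/98*(-1/84)) = 1/(12704 - 46*1/98*(-1/84)) = 1/(12704 - 23/49*(-1/84)) = 1/(12704 + 23/4116) = 1/(52289687/4116) = 4116/52289687 ≈ 7.8715e-5)
(27072 + 12157) + w = (27072 + 12157) + 4116/52289687 = 39229 + 4116/52289687 = 2051272135439/52289687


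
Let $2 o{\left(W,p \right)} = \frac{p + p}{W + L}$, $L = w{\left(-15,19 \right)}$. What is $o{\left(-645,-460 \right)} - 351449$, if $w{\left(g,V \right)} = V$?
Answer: $- \frac{110003307}{313} \approx -3.5145 \cdot 10^{5}$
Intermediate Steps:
$L = 19$
$o{\left(W,p \right)} = \frac{p}{19 + W}$ ($o{\left(W,p \right)} = \frac{\left(p + p\right) \frac{1}{W + 19}}{2} = \frac{2 p \frac{1}{19 + W}}{2} = \frac{p}{19 + W}$)
$o{\left(-645,-460 \right)} - 351449 = - \frac{460}{19 - 645} - 351449 = - \frac{460}{-626} - 351449 = \left(-460\right) \left(- \frac{1}{626}\right) - 351449 = \frac{230}{313} - 351449 = - \frac{110003307}{313}$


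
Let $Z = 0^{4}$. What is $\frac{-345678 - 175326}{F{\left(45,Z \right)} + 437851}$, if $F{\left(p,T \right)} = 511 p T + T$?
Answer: $- \frac{521004}{437851} \approx -1.1899$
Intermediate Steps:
$Z = 0$
$F{\left(p,T \right)} = T + 511 T p$ ($F{\left(p,T \right)} = 511 T p + T = T + 511 T p$)
$\frac{-345678 - 175326}{F{\left(45,Z \right)} + 437851} = \frac{-345678 - 175326}{0 \left(1 + 511 \cdot 45\right) + 437851} = - \frac{521004}{0 \left(1 + 22995\right) + 437851} = - \frac{521004}{0 \cdot 22996 + 437851} = - \frac{521004}{0 + 437851} = - \frac{521004}{437851}$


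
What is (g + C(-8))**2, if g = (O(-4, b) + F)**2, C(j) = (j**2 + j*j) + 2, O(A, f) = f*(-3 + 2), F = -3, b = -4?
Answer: 17161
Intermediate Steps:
O(A, f) = -f (O(A, f) = f*(-1) = -f)
C(j) = 2 + 2*j**2 (C(j) = (j**2 + j**2) + 2 = 2*j**2 + 2 = 2 + 2*j**2)
g = 1 (g = (-1*(-4) - 3)**2 = (4 - 3)**2 = 1**2 = 1)
(g + C(-8))**2 = (1 + (2 + 2*(-8)**2))**2 = (1 + (2 + 2*64))**2 = (1 + (2 + 128))**2 = (1 + 130)**2 = 131**2 = 17161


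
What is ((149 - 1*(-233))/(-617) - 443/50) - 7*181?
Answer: -39379381/30850 ≈ -1276.5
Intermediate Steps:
((149 - 1*(-233))/(-617) - 443/50) - 7*181 = ((149 + 233)*(-1/617) - 443*1/50) - 1267 = (382*(-1/617) - 443/50) - 1267 = (-382/617 - 443/50) - 1267 = -292431/30850 - 1267 = -39379381/30850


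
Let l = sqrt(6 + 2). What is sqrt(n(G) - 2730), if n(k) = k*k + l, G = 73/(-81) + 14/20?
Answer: sqrt(-1791126431 + 1312200*sqrt(2))/810 ≈ 52.222*I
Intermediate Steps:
l = 2*sqrt(2) (l = sqrt(8) = 2*sqrt(2) ≈ 2.8284)
G = -163/810 (G = 73*(-1/81) + 14*(1/20) = -73/81 + 7/10 = -163/810 ≈ -0.20123)
n(k) = k**2 + 2*sqrt(2) (n(k) = k*k + 2*sqrt(2) = k**2 + 2*sqrt(2))
sqrt(n(G) - 2730) = sqrt(((-163/810)**2 + 2*sqrt(2)) - 2730) = sqrt((26569/656100 + 2*sqrt(2)) - 2730) = sqrt(-1791126431/656100 + 2*sqrt(2))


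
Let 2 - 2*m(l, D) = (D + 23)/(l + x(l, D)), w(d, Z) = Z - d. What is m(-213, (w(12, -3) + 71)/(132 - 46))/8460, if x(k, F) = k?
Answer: 12551/103313520 ≈ 0.00012148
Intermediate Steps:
m(l, D) = 1 - (23 + D)/(4*l) (m(l, D) = 1 - (D + 23)/(2*(l + l)) = 1 - (23 + D)/(2*(2*l)) = 1 - (23 + D)*1/(2*l)/2 = 1 - (23 + D)/(4*l))
m(-213, (w(12, -3) + 71)/(132 - 46))/8460 = ((1/4)*(-23 - ((-3 - 1*12) + 71)/(132 - 46) + 4*(-213))/(-213))/8460 = ((1/4)*(-1/213)*(-23 - ((-3 - 12) + 71)/86 - 852))*(1/8460) = ((1/4)*(-1/213)*(-23 - (-15 + 71)/86 - 852))*(1/8460) = ((1/4)*(-1/213)*(-23 - 56/86 - 852))*(1/8460) = ((1/4)*(-1/213)*(-23 - 1*28/43 - 852))*(1/8460) = ((1/4)*(-1/213)*(-23 - 28/43 - 852))*(1/8460) = ((1/4)*(-1/213)*(-37653/43))*(1/8460) = (12551/12212)*(1/8460) = 12551/103313520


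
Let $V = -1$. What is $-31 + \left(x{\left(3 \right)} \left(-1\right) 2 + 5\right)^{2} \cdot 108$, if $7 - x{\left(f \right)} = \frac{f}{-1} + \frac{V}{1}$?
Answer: $31181$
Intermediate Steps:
$x{\left(f \right)} = 8 + f$ ($x{\left(f \right)} = 7 - \left(\frac{f}{-1} - 1^{-1}\right) = 7 - \left(f \left(-1\right) - 1\right) = 7 - \left(- f - 1\right) = 7 - \left(-1 - f\right) = 7 + \left(1 + f\right) = 8 + f$)
$-31 + \left(x{\left(3 \right)} \left(-1\right) 2 + 5\right)^{2} \cdot 108 = -31 + \left(\left(8 + 3\right) \left(-1\right) 2 + 5\right)^{2} \cdot 108 = -31 + \left(11 \left(-1\right) 2 + 5\right)^{2} \cdot 108 = -31 + \left(\left(-11\right) 2 + 5\right)^{2} \cdot 108 = -31 + \left(-22 + 5\right)^{2} \cdot 108 = -31 + \left(-17\right)^{2} \cdot 108 = -31 + 289 \cdot 108 = -31 + 31212 = 31181$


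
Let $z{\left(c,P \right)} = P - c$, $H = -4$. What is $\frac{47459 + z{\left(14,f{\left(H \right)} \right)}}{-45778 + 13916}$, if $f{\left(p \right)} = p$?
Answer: $- \frac{47441}{31862} \approx -1.489$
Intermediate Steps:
$\frac{47459 + z{\left(14,f{\left(H \right)} \right)}}{-45778 + 13916} = \frac{47459 - 18}{-45778 + 13916} = \frac{47459 - 18}{-31862} = \left(47459 - 18\right) \left(- \frac{1}{31862}\right) = 47441 \left(- \frac{1}{31862}\right) = - \frac{47441}{31862}$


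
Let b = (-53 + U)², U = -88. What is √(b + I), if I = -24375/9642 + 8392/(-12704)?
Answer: √32362444935308937/1275958 ≈ 140.99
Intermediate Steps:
b = 19881 (b = (-53 - 88)² = (-141)² = 19881)
I = -8136993/2551916 (I = -24375*1/9642 + 8392*(-1/12704) = -8125/3214 - 1049/1588 = -8136993/2551916 ≈ -3.1886)
√(b + I) = √(19881 - 8136993/2551916) = √(50726505003/2551916) = √32362444935308937/1275958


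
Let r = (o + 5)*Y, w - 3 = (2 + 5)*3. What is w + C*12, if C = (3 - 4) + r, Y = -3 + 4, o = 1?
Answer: 84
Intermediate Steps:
w = 24 (w = 3 + (2 + 5)*3 = 3 + 7*3 = 3 + 21 = 24)
Y = 1
r = 6 (r = (1 + 5)*1 = 6*1 = 6)
C = 5 (C = (3 - 4) + 6 = -1 + 6 = 5)
w + C*12 = 24 + 5*12 = 24 + 60 = 84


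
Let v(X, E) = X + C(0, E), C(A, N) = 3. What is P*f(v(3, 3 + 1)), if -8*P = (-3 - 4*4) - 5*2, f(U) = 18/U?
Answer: 87/8 ≈ 10.875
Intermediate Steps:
v(X, E) = 3 + X (v(X, E) = X + 3 = 3 + X)
P = 29/8 (P = -((-3 - 4*4) - 5*2)/8 = -((-3 - 16) - 10)/8 = -(-19 - 10)/8 = -1/8*(-29) = 29/8 ≈ 3.6250)
P*f(v(3, 3 + 1)) = 29*(18/(3 + 3))/8 = 29*(18/6)/8 = 29*(18*(1/6))/8 = (29/8)*3 = 87/8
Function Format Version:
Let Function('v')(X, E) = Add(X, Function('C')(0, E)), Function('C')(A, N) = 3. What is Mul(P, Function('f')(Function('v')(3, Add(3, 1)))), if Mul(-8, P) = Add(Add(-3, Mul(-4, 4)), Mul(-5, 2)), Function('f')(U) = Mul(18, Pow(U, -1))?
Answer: Rational(87, 8) ≈ 10.875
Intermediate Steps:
Function('v')(X, E) = Add(3, X) (Function('v')(X, E) = Add(X, 3) = Add(3, X))
P = Rational(29, 8) (P = Mul(Rational(-1, 8), Add(Add(-3, Mul(-4, 4)), Mul(-5, 2))) = Mul(Rational(-1, 8), Add(Add(-3, -16), -10)) = Mul(Rational(-1, 8), Add(-19, -10)) = Mul(Rational(-1, 8), -29) = Rational(29, 8) ≈ 3.6250)
Mul(P, Function('f')(Function('v')(3, Add(3, 1)))) = Mul(Rational(29, 8), Mul(18, Pow(Add(3, 3), -1))) = Mul(Rational(29, 8), Mul(18, Pow(6, -1))) = Mul(Rational(29, 8), Mul(18, Rational(1, 6))) = Mul(Rational(29, 8), 3) = Rational(87, 8)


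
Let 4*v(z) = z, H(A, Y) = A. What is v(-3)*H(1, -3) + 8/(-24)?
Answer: -13/12 ≈ -1.0833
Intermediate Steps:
v(z) = z/4
v(-3)*H(1, -3) + 8/(-24) = ((¼)*(-3))*1 + 8/(-24) = -¾*1 + 8*(-1/24) = -¾ - ⅓ = -13/12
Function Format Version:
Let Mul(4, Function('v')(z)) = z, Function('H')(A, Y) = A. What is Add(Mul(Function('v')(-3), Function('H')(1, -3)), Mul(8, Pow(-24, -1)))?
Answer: Rational(-13, 12) ≈ -1.0833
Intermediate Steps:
Function('v')(z) = Mul(Rational(1, 4), z)
Add(Mul(Function('v')(-3), Function('H')(1, -3)), Mul(8, Pow(-24, -1))) = Add(Mul(Mul(Rational(1, 4), -3), 1), Mul(8, Pow(-24, -1))) = Add(Mul(Rational(-3, 4), 1), Mul(8, Rational(-1, 24))) = Add(Rational(-3, 4), Rational(-1, 3)) = Rational(-13, 12)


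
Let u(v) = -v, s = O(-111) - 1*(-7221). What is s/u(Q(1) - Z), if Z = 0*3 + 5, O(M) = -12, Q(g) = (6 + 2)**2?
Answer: -7209/59 ≈ -122.19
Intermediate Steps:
Q(g) = 64 (Q(g) = 8**2 = 64)
s = 7209 (s = -12 - 1*(-7221) = -12 + 7221 = 7209)
Z = 5 (Z = 0 + 5 = 5)
s/u(Q(1) - Z) = 7209/((-(64 - 1*5))) = 7209/((-(64 - 5))) = 7209/((-1*59)) = 7209/(-59) = 7209*(-1/59) = -7209/59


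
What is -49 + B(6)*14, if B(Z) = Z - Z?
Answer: -49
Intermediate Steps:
B(Z) = 0
-49 + B(6)*14 = -49 + 0*14 = -49 + 0 = -49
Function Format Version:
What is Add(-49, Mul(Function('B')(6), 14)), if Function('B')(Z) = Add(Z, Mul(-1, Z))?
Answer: -49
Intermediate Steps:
Function('B')(Z) = 0
Add(-49, Mul(Function('B')(6), 14)) = Add(-49, Mul(0, 14)) = Add(-49, 0) = -49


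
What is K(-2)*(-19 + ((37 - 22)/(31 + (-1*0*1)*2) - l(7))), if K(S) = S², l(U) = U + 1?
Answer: -3288/31 ≈ -106.06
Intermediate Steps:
l(U) = 1 + U
K(-2)*(-19 + ((37 - 22)/(31 + (-1*0*1)*2) - l(7))) = (-2)²*(-19 + ((37 - 22)/(31 + (-1*0*1)*2) - (1 + 7))) = 4*(-19 + (15/(31 + (0*1)*2) - 1*8)) = 4*(-19 + (15/(31 + 0*2) - 8)) = 4*(-19 + (15/(31 + 0) - 8)) = 4*(-19 + (15/31 - 8)) = 4*(-19 - 233/31) = 4*(-822/31) = -3288/31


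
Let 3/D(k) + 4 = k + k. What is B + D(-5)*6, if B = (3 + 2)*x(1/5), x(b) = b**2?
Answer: -38/35 ≈ -1.0857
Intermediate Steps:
D(k) = 3/(-4 + 2*k) (D(k) = 3/(-4 + (k + k)) = 3/(-4 + 2*k))
B = 1/5 (B = (3 + 2)*(1/5)**2 = 5*(1*(1/5))**2 = 5*(1/5)**2 = 5*(1/25) = 1/5 ≈ 0.20000)
B + D(-5)*6 = 1/5 + (3/(2*(-2 - 5)))*6 = 1/5 + ((3/2)/(-7))*6 = 1/5 + ((3/2)*(-1/7))*6 = 1/5 - 3/14*6 = 1/5 - 9/7 = -38/35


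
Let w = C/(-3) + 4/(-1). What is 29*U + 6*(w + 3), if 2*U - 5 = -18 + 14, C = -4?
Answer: 33/2 ≈ 16.500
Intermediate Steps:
w = -8/3 (w = -4/(-3) + 4/(-1) = -4*(-⅓) + 4*(-1) = 4/3 - 4 = -8/3 ≈ -2.6667)
U = ½ (U = 5/2 + (-18 + 14)/2 = 5/2 + (½)*(-4) = 5/2 - 2 = ½ ≈ 0.50000)
29*U + 6*(w + 3) = 29*(½) + 6*(-8/3 + 3) = 29/2 + 6*(⅓) = 29/2 + 2 = 33/2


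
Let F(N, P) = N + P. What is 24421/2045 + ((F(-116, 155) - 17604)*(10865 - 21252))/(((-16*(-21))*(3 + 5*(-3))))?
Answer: -124335663001/2748480 ≈ -45238.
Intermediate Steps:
24421/2045 + ((F(-116, 155) - 17604)*(10865 - 21252))/(((-16*(-21))*(3 + 5*(-3)))) = 24421/2045 + (((-116 + 155) - 17604)*(10865 - 21252))/(((-16*(-21))*(3 + 5*(-3)))) = 24421*(1/2045) + ((39 - 17604)*(-10387))/((336*(3 - 15))) = 24421/2045 + (-17565*(-10387))/((336*(-12))) = 24421/2045 + 182447655/(-4032) = 24421/2045 + 182447655*(-1/4032) = 24421/2045 - 60815885/1344 = -124335663001/2748480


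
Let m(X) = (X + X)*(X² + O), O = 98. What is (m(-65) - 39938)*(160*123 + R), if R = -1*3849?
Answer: -9529122168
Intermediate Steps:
m(X) = 2*X*(98 + X²) (m(X) = (X + X)*(X² + 98) = (2*X)*(98 + X²) = 2*X*(98 + X²))
R = -3849
(m(-65) - 39938)*(160*123 + R) = (2*(-65)*(98 + (-65)²) - 39938)*(160*123 - 3849) = (2*(-65)*(98 + 4225) - 39938)*(19680 - 3849) = (2*(-65)*4323 - 39938)*15831 = (-561990 - 39938)*15831 = -601928*15831 = -9529122168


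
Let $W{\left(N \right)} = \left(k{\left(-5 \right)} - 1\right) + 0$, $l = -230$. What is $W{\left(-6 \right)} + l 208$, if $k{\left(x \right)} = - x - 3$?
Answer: $-47839$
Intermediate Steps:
$k{\left(x \right)} = -3 - x$
$W{\left(N \right)} = 1$ ($W{\left(N \right)} = \left(\left(-3 - -5\right) - 1\right) + 0 = \left(\left(-3 + 5\right) - 1\right) + 0 = \left(2 - 1\right) + 0 = 1 + 0 = 1$)
$W{\left(-6 \right)} + l 208 = 1 - 47840 = -47839$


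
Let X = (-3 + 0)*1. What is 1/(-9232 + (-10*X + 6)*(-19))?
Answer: -1/9916 ≈ -0.00010085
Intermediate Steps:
X = -3 (X = -3*1 = -3)
1/(-9232 + (-10*X + 6)*(-19)) = 1/(-9232 + (-10*(-3) + 6)*(-19)) = 1/(-9232 + (30 + 6)*(-19)) = 1/(-9232 + 36*(-19)) = 1/(-9232 - 684) = 1/(-9916) = -1/9916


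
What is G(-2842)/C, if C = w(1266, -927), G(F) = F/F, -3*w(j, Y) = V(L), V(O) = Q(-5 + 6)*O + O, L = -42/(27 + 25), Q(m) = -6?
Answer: -26/35 ≈ -0.74286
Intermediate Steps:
L = -21/26 (L = -42/52 = -42*1/52 = -21/26 ≈ -0.80769)
V(O) = -5*O (V(O) = -6*O + O = -5*O)
w(j, Y) = -35/26 (w(j, Y) = -(-5)*(-21)/(3*26) = -1/3*105/26 = -35/26)
G(F) = 1
C = -35/26 ≈ -1.3462
G(-2842)/C = 1/(-35/26) = 1*(-26/35) = -26/35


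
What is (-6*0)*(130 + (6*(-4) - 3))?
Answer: 0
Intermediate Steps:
(-6*0)*(130 + (6*(-4) - 3)) = 0*(130 + (-24 - 3)) = 0*(130 - 27) = 0*103 = 0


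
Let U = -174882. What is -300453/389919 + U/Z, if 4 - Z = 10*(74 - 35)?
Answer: 11345639950/25084789 ≈ 452.29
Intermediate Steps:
Z = -386 (Z = 4 - 10*(74 - 35) = 4 - 10*39 = 4 - 1*390 = 4 - 390 = -386)
-300453/389919 + U/Z = -300453/389919 - 174882/(-386) = -300453*1/389919 - 174882*(-1/386) = -100151/129973 + 87441/193 = 11345639950/25084789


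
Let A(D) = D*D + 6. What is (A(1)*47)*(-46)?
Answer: -15134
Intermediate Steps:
A(D) = 6 + D² (A(D) = D² + 6 = 6 + D²)
(A(1)*47)*(-46) = ((6 + 1²)*47)*(-46) = ((6 + 1)*47)*(-46) = (7*47)*(-46) = 329*(-46) = -15134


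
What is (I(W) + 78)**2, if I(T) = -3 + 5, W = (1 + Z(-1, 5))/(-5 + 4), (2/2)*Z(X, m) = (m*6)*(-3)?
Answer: 6400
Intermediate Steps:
Z(X, m) = -18*m (Z(X, m) = (m*6)*(-3) = (6*m)*(-3) = -18*m)
W = 89 (W = (1 - 18*5)/(-5 + 4) = (1 - 90)/(-1) = -89*(-1) = 89)
I(T) = 2
(I(W) + 78)**2 = (2 + 78)**2 = 80**2 = 6400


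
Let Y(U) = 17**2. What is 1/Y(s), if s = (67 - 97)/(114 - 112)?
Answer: 1/289 ≈ 0.0034602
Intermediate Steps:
s = -15 (s = -30/2 = -30*1/2 = -15)
Y(U) = 289
1/Y(s) = 1/289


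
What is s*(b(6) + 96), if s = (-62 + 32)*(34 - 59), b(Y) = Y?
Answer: 76500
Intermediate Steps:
s = 750 (s = -30*(-25) = 750)
s*(b(6) + 96) = 750*(6 + 96) = 750*102 = 76500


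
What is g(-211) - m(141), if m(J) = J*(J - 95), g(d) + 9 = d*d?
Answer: 38026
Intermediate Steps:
g(d) = -9 + d**2 (g(d) = -9 + d*d = -9 + d**2)
m(J) = J*(-95 + J)
g(-211) - m(141) = (-9 + (-211)**2) - 141*(-95 + 141) = (-9 + 44521) - 141*46 = 44512 - 1*6486 = 44512 - 6486 = 38026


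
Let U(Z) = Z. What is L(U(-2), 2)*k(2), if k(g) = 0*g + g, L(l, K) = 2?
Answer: 4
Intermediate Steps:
k(g) = g (k(g) = 0 + g = g)
L(U(-2), 2)*k(2) = 2*2 = 4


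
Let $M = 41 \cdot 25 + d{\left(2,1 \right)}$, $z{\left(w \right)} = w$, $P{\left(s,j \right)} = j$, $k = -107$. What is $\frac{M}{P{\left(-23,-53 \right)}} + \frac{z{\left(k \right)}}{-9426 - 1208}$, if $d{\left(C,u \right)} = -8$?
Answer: $- \frac{10809107}{563602} \approx -19.179$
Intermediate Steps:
$M = 1017$ ($M = 41 \cdot 25 - 8 = 1025 - 8 = 1017$)
$\frac{M}{P{\left(-23,-53 \right)}} + \frac{z{\left(k \right)}}{-9426 - 1208} = \frac{1017}{-53} - \frac{107}{-9426 - 1208} = 1017 \left(- \frac{1}{53}\right) - \frac{107}{-10634} = - \frac{1017}{53} - - \frac{107}{10634} = - \frac{1017}{53} + \frac{107}{10634} = - \frac{10809107}{563602}$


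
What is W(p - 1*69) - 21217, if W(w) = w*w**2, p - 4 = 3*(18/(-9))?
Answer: -379128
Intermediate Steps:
p = -2 (p = 4 + 3*(18/(-9)) = 4 + 3*(18*(-1/9)) = 4 + 3*(-2) = 4 - 6 = -2)
W(w) = w**3
W(p - 1*69) - 21217 = (-2 - 1*69)**3 - 21217 = (-2 - 69)**3 - 21217 = (-71)**3 - 21217 = -357911 - 21217 = -379128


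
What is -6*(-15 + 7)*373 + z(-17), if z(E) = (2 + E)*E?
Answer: 18159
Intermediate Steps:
z(E) = E*(2 + E)
-6*(-15 + 7)*373 + z(-17) = -6*(-15 + 7)*373 - 17*(2 - 17) = -6*(-8)*373 - 17*(-15) = 48*373 + 255 = 17904 + 255 = 18159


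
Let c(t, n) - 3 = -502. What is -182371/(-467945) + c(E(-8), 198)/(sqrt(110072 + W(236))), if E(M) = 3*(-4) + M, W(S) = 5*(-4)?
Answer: 182371/467945 - 499*sqrt(3057)/18342 ≈ -1.1145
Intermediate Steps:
W(S) = -20
E(M) = -12 + M
c(t, n) = -499 (c(t, n) = 3 - 502 = -499)
-182371/(-467945) + c(E(-8), 198)/(sqrt(110072 + W(236))) = -182371/(-467945) - 499/sqrt(110072 - 20) = -182371*(-1/467945) - 499*sqrt(3057)/18342 = 182371/467945 - 499*sqrt(3057)/18342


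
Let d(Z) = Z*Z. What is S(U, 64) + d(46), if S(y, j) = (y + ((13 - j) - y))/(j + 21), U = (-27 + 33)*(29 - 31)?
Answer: 10577/5 ≈ 2115.4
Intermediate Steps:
d(Z) = Z²
U = -12 (U = 6*(-2) = -12)
S(y, j) = (13 - j)/(21 + j) (S(y, j) = (y + (13 - j - y))/(21 + j) = (13 - j)/(21 + j))
S(U, 64) + d(46) = (13 - 1*64)/(21 + 64) + 46² = (13 - 64)/85 + 2116 = (1/85)*(-51) + 2116 = -⅗ + 2116 = 10577/5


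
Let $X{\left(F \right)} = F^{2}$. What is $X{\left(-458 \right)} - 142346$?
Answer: $67418$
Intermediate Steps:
$X{\left(-458 \right)} - 142346 = \left(-458\right)^{2} - 142346 = 209764 - 142346 = 67418$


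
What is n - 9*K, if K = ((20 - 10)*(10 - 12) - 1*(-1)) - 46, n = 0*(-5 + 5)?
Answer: 585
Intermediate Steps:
n = 0 (n = 0*0 = 0)
K = -65 (K = (10*(-2) + 1) - 46 = (-20 + 1) - 46 = -19 - 46 = -65)
n - 9*K = 0 - 9*(-65) = 0 + 585 = 585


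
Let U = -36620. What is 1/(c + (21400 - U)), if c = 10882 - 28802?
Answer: 1/40100 ≈ 2.4938e-5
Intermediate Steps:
c = -17920
1/(c + (21400 - U)) = 1/(-17920 + (21400 - 1*(-36620))) = 1/(-17920 + (21400 + 36620)) = 1/(-17920 + 58020) = 1/40100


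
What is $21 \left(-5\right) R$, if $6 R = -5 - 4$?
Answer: $\frac{315}{2} \approx 157.5$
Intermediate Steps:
$R = - \frac{3}{2}$ ($R = \frac{-5 - 4}{6} = \frac{1}{6} \left(-9\right) = - \frac{3}{2} \approx -1.5$)
$21 \left(-5\right) R = 21 \left(-5\right) \left(- \frac{3}{2}\right) = \left(-105\right) \left(- \frac{3}{2}\right) = \frac{315}{2}$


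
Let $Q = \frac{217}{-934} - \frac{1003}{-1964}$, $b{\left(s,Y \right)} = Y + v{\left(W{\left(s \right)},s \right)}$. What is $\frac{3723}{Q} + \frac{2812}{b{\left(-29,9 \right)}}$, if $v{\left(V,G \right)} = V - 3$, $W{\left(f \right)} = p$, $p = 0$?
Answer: $\frac{10603034414}{765921} \approx 13844.0$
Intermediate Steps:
$W{\left(f \right)} = 0$
$v{\left(V,G \right)} = -3 + V$
$b{\left(s,Y \right)} = -3 + Y$ ($b{\left(s,Y \right)} = Y + \left(-3 + 0\right) = Y - 3 = -3 + Y$)
$Q = \frac{255307}{917188}$ ($Q = 217 \left(- \frac{1}{934}\right) - - \frac{1003}{1964} = - \frac{217}{934} + \frac{1003}{1964} = \frac{255307}{917188} \approx 0.27836$)
$\frac{3723}{Q} + \frac{2812}{b{\left(-29,9 \right)}} = \frac{3723}{\frac{255307}{917188}} + \frac{2812}{-3 + 9} = 3723 \cdot \frac{917188}{255307} + \frac{2812}{6} = \frac{3414690924}{255307} + 2812 \cdot \frac{1}{6} = \frac{3414690924}{255307} + \frac{1406}{3} = \frac{10603034414}{765921}$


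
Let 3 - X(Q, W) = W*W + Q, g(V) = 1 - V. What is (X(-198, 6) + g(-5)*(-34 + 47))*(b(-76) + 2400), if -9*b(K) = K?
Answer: 585252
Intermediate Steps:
X(Q, W) = 3 - Q - W² (X(Q, W) = 3 - (W*W + Q) = 3 - (W² + Q) = 3 - (Q + W²) = 3 + (-Q - W²) = 3 - Q - W²)
b(K) = -K/9
(X(-198, 6) + g(-5)*(-34 + 47))*(b(-76) + 2400) = ((3 - 1*(-198) - 1*6²) + (1 - 1*(-5))*(-34 + 47))*(-⅑*(-76) + 2400) = ((3 + 198 - 1*36) + (1 + 5)*13)*(76/9 + 2400) = ((3 + 198 - 36) + 6*13)*(21676/9) = (165 + 78)*(21676/9) = 243*(21676/9) = 585252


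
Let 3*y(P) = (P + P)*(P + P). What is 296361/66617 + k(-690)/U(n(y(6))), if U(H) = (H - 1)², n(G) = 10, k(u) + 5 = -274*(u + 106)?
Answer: 1187050892/599553 ≈ 1979.9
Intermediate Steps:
k(u) = -29049 - 274*u (k(u) = -5 - 274*(u + 106) = -5 - 274*(106 + u) = -5 + (-29044 - 274*u) = -29049 - 274*u)
y(P) = 4*P²/3 (y(P) = ((P + P)*(P + P))/3 = ((2*P)*(2*P))/3 = (4*P²)/3 = 4*P²/3)
U(H) = (-1 + H)²
296361/66617 + k(-690)/U(n(y(6))) = 296361/66617 + (-29049 - 274*(-690))/((-1 + 10)²) = 296361*(1/66617) + (-29049 + 189060)/(9²) = 296361/66617 + 160011/81 = 296361/66617 + 160011*(1/81) = 296361/66617 + 17779/9 = 1187050892/599553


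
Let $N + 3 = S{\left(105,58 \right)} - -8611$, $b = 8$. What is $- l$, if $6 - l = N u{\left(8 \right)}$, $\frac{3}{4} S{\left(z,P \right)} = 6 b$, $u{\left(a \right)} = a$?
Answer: $69370$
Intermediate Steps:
$S{\left(z,P \right)} = 64$ ($S{\left(z,P \right)} = \frac{4 \cdot 6 \cdot 8}{3} = \frac{4}{3} \cdot 48 = 64$)
$N = 8672$ ($N = -3 + \left(64 - -8611\right) = -3 + \left(64 + 8611\right) = -3 + 8675 = 8672$)
$l = -69370$ ($l = 6 - 8672 \cdot 8 = 6 - 69376 = -69370$)
$- l = \left(-1\right) \left(-69370\right) = 69370$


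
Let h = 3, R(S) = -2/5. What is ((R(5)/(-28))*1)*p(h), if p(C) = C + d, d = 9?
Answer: 6/35 ≈ 0.17143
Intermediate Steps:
R(S) = -⅖ (R(S) = -2*⅕ = -⅖)
p(C) = 9 + C (p(C) = C + 9 = 9 + C)
((R(5)/(-28))*1)*p(h) = (-⅖/(-28)*1)*(9 + 3) = (-⅖*(-1/28)*1)*12 = ((1/70)*1)*12 = (1/70)*12 = 6/35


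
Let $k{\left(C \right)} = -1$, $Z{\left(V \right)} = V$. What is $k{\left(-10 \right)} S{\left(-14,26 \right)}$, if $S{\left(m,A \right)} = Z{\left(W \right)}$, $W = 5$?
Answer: $-5$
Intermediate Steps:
$S{\left(m,A \right)} = 5$
$k{\left(-10 \right)} S{\left(-14,26 \right)} = \left(-1\right) 5 = -5$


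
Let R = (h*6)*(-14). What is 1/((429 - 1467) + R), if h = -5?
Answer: -1/618 ≈ -0.0016181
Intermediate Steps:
R = 420 (R = -5*6*(-14) = -30*(-14) = 420)
1/((429 - 1467) + R) = 1/((429 - 1467) + 420) = 1/(-1038 + 420) = 1/(-618) = -1/618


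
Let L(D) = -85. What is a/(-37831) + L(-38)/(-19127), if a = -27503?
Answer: 529265516/723593537 ≈ 0.73144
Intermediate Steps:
a/(-37831) + L(-38)/(-19127) = -27503/(-37831) - 85/(-19127) = -27503*(-1/37831) - 85*(-1/19127) = 27503/37831 + 85/19127 = 529265516/723593537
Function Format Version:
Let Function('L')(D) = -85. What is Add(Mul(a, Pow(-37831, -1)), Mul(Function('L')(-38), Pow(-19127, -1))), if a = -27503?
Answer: Rational(529265516, 723593537) ≈ 0.73144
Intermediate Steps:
Add(Mul(a, Pow(-37831, -1)), Mul(Function('L')(-38), Pow(-19127, -1))) = Add(Mul(-27503, Pow(-37831, -1)), Mul(-85, Pow(-19127, -1))) = Add(Mul(-27503, Rational(-1, 37831)), Mul(-85, Rational(-1, 19127))) = Add(Rational(27503, 37831), Rational(85, 19127)) = Rational(529265516, 723593537)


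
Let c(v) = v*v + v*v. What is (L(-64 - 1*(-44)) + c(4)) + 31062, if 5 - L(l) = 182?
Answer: 30917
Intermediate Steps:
L(l) = -177 (L(l) = 5 - 1*182 = 5 - 182 = -177)
c(v) = 2*v**2 (c(v) = v**2 + v**2 = 2*v**2)
(L(-64 - 1*(-44)) + c(4)) + 31062 = (-177 + 2*4**2) + 31062 = (-177 + 2*16) + 31062 = (-177 + 32) + 31062 = -145 + 31062 = 30917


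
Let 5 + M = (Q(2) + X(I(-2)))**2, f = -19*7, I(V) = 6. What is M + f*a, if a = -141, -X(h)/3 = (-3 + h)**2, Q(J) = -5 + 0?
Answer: 19772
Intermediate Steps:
Q(J) = -5
X(h) = -3*(-3 + h)**2
f = -133
M = 1019 (M = -5 + (-5 - 3*(-3 + 6)**2)**2 = -5 + (-5 - 3*3**2)**2 = -5 + (-5 - 3*9)**2 = -5 + (-5 - 27)**2 = -5 + (-32)**2 = -5 + 1024 = 1019)
M + f*a = 1019 - 133*(-141) = 1019 + 18753 = 19772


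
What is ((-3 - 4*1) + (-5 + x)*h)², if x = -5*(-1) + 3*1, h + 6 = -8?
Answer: 2401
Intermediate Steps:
h = -14 (h = -6 - 8 = -14)
x = 8 (x = 5 + 3 = 8)
((-3 - 4*1) + (-5 + x)*h)² = ((-3 - 4*1) + (-5 + 8)*(-14))² = ((-3 - 4) + 3*(-14))² = (-7 - 42)² = (-49)² = 2401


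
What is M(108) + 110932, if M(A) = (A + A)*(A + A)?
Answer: 157588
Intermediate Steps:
M(A) = 4*A² (M(A) = (2*A)*(2*A) = 4*A²)
M(108) + 110932 = 4*108² + 110932 = 4*11664 + 110932 = 46656 + 110932 = 157588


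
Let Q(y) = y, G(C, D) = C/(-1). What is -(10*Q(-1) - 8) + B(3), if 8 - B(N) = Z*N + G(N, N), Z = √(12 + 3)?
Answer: 29 - 3*√15 ≈ 17.381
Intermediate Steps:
G(C, D) = -C (G(C, D) = C*(-1) = -C)
Z = √15 ≈ 3.8730
B(N) = 8 + N - N*√15 (B(N) = 8 - (√15*N - N) = 8 - (N*√15 - N) = 8 - (-N + N*√15) = 8 + (N - N*√15) = 8 + N - N*√15)
-(10*Q(-1) - 8) + B(3) = -(10*(-1) - 8) + (8 + 3 - 1*3*√15) = -(-10 - 8) + (8 + 3 - 3*√15) = -1*(-18) + (11 - 3*√15) = 18 + (11 - 3*√15) = 29 - 3*√15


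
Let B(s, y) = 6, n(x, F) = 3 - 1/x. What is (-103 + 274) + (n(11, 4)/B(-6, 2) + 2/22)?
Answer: 5662/33 ≈ 171.58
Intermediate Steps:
(-103 + 274) + (n(11, 4)/B(-6, 2) + 2/22) = (-103 + 274) + ((3 - 1/11)/6 + 2/22) = 171 + ((3 - 1*1/11)*(⅙) + 2*(1/22)) = 171 + ((3 - 1/11)*(⅙) + 1/11) = 171 + ((32/11)*(⅙) + 1/11) = 171 + (16/33 + 1/11) = 171 + 19/33 = 5662/33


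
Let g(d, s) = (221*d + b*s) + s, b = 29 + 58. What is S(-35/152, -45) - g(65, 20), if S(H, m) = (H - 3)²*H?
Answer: -56636341835/3511808 ≈ -16127.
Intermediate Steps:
b = 87
g(d, s) = 88*s + 221*d (g(d, s) = (221*d + 87*s) + s = (87*s + 221*d) + s = 88*s + 221*d)
S(H, m) = H*(-3 + H)² (S(H, m) = (-3 + H)²*H = H*(-3 + H)²)
S(-35/152, -45) - g(65, 20) = (-35/152)*(-3 - 35/152)² - (88*20 + 221*65) = (-35*1/152)*(-3 - 35*1/152)² - (1760 + 14365) = -35*(-3 - 35/152)²/152 - 1*16125 = -35*(-491/152)²/152 - 16125 = -35/152*241081/23104 - 16125 = -8437835/3511808 - 16125 = -56636341835/3511808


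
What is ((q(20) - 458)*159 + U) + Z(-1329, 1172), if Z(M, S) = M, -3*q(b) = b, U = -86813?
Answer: -162024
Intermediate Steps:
q(b) = -b/3
((q(20) - 458)*159 + U) + Z(-1329, 1172) = ((-1/3*20 - 458)*159 - 86813) - 1329 = ((-20/3 - 458)*159 - 86813) - 1329 = (-1394/3*159 - 86813) - 1329 = (-73882 - 86813) - 1329 = -160695 - 1329 = -162024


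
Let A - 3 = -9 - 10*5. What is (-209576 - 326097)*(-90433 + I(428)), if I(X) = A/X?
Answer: 5183356755185/107 ≈ 4.8443e+10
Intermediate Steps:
A = -56 (A = 3 + (-9 - 10*5) = 3 + (-9 - 50) = 3 - 59 = -56)
I(X) = -56/X
(-209576 - 326097)*(-90433 + I(428)) = (-209576 - 326097)*(-90433 - 56/428) = -535673*(-90433 - 56*1/428) = -535673*(-90433 - 14/107) = -535673*(-9676345/107) = 5183356755185/107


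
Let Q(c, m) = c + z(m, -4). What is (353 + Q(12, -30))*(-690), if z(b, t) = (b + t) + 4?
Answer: -231150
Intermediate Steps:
z(b, t) = 4 + b + t
Q(c, m) = c + m (Q(c, m) = c + (4 + m - 4) = c + m)
(353 + Q(12, -30))*(-690) = (353 + (12 - 30))*(-690) = (353 - 18)*(-690) = 335*(-690) = -231150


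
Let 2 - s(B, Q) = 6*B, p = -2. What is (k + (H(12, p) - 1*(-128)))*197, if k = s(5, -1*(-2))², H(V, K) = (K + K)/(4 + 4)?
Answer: 359131/2 ≈ 1.7957e+5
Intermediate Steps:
H(V, K) = K/4 (H(V, K) = (2*K)/8 = (2*K)*(⅛) = K/4)
s(B, Q) = 2 - 6*B
k = 784 (k = (2 - 6*5)² = (2 - 30)² = (-28)² = 784)
(k + (H(12, p) - 1*(-128)))*197 = (784 + ((¼)*(-2) - 1*(-128)))*197 = (784 + (-½ + 128))*197 = (784 + 255/2)*197 = (1823/2)*197 = 359131/2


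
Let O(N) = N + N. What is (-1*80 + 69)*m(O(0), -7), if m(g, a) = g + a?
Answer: 77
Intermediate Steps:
O(N) = 2*N
m(g, a) = a + g
(-1*80 + 69)*m(O(0), -7) = (-1*80 + 69)*(-7 + 2*0) = (-80 + 69)*(-7 + 0) = -11*(-7) = 77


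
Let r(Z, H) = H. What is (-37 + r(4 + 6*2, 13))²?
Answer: 576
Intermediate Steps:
(-37 + r(4 + 6*2, 13))² = (-37 + 13)² = (-24)² = 576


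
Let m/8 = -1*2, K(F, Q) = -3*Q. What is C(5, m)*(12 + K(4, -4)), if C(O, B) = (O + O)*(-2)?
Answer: -480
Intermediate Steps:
m = -16 (m = 8*(-1*2) = 8*(-2) = -16)
C(O, B) = -4*O (C(O, B) = (2*O)*(-2) = -4*O)
C(5, m)*(12 + K(4, -4)) = (-4*5)*(12 - 3*(-4)) = -20*(12 + 12) = -20*24 = -480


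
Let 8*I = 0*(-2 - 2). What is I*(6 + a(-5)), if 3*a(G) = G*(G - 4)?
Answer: 0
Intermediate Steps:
a(G) = G*(-4 + G)/3 (a(G) = (G*(G - 4))/3 = (G*(-4 + G))/3 = G*(-4 + G)/3)
I = 0 (I = (0*(-2 - 2))/8 = (0*(-4))/8 = (1/8)*0 = 0)
I*(6 + a(-5)) = 0*(6 + (1/3)*(-5)*(-4 - 5)) = 0*(6 + (1/3)*(-5)*(-9)) = 0*(6 + 15) = 0*21 = 0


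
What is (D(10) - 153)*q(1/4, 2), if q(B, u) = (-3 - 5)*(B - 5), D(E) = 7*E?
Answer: -3154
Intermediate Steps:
q(B, u) = 40 - 8*B (q(B, u) = -8*(-5 + B) = 40 - 8*B)
(D(10) - 153)*q(1/4, 2) = (7*10 - 153)*(40 - 8/4) = (70 - 153)*(40 - 8*1/4) = -83*(40 - 2) = -83*38 = -3154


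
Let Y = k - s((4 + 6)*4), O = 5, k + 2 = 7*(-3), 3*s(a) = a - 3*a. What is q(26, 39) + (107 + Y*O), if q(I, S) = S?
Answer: 493/3 ≈ 164.33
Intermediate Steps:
s(a) = -2*a/3 (s(a) = (a - 3*a)/3 = (-2*a)/3 = -2*a/3)
k = -23 (k = -2 + 7*(-3) = -2 - 21 = -23)
Y = 11/3 (Y = -23 - (-2)*(4 + 6)*4/3 = -23 - (-2)*10*4/3 = -23 - (-2)*40/3 = -23 - 1*(-80/3) = -23 + 80/3 = 11/3 ≈ 3.6667)
q(26, 39) + (107 + Y*O) = 39 + (107 + (11/3)*5) = 39 + (107 + 55/3) = 39 + 376/3 = 493/3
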